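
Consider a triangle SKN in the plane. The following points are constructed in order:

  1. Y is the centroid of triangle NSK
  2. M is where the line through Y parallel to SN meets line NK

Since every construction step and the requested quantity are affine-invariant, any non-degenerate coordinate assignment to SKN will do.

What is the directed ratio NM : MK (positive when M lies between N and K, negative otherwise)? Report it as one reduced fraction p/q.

Assign S = (0, 0), K = (1, 0), N = (0, 1) — the answer is frame-independent, so this choice is without loss of generality.
1. Y is the centroid of triangle NSK ⇒ Y = (1/3, 1/3)
2. M is where the line through Y parallel to SN meets line NK ⇒ M = (1/3, 2/3)
M = N + t·(K−N) with t = 1/3, so NM:MK = t:(1−t) = 1/3:2/3

NM:MK = 1/2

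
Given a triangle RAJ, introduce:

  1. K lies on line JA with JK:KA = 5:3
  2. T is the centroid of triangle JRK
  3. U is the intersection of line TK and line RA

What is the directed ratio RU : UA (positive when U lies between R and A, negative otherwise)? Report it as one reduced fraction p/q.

Work in coordinates with R = (0, 0), A = (1, 0), J = (0, 1).
1. K lies on line JA with JK:KA = 5:3 ⇒ K = (5/8, 3/8)
2. T is the centroid of triangle JRK ⇒ T = (5/24, 11/24)
3. U is the intersection of line TK and line RA ⇒ U = (5/2, 0)
U = R + t·(A−R) with t = 5/2, so RU:UA = t:(1−t) = 5/2:-3/2

RU:UA = -5/3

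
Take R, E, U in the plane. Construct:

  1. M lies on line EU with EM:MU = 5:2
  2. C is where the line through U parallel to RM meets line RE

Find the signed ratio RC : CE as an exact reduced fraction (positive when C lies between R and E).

Work in coordinates with R = (0, 0), E = (1, 0), U = (0, 1).
1. M lies on line EU with EM:MU = 5:2 ⇒ M = (2/7, 5/7)
2. C is where the line through U parallel to RM meets line RE ⇒ C = (-2/5, 0)
C = R + t·(E−R) with t = -2/5, so RC:CE = t:(1−t) = -2/5:7/5

RC:CE = -2/7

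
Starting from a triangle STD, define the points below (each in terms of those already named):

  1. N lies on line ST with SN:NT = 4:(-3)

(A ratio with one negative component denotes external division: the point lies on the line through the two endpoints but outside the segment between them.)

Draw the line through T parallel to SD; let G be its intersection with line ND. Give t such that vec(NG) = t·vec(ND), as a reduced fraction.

t = 3/4

Choose coordinates S = (0, 0), T = (1, 0), D = (0, 1).
1. N lies on line ST with SN:NT = 4:(-3) ⇒ N = (4, 0)
through T parallel to SD: direction (0, 1); meets ND at G = (1, 3/4)
G = N + t·(D−N) with t = 3/4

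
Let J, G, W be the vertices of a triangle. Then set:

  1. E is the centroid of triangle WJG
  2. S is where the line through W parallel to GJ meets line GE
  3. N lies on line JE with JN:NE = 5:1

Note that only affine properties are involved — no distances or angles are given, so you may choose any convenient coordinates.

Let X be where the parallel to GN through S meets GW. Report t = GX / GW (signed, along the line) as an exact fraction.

t = 3/8

Choose coordinates J = (0, 0), G = (1, 0), W = (0, 1).
1. E is the centroid of triangle WJG ⇒ E = (1/3, 1/3)
2. S is where the line through W parallel to GJ meets line GE ⇒ S = (-1, 1)
3. N lies on line JE with JN:NE = 5:1 ⇒ N = (5/18, 5/18)
through S parallel to GN: direction (-13/18, 5/18); meets GW at X = (5/8, 3/8)
X = G + t·(W−G) with t = 3/8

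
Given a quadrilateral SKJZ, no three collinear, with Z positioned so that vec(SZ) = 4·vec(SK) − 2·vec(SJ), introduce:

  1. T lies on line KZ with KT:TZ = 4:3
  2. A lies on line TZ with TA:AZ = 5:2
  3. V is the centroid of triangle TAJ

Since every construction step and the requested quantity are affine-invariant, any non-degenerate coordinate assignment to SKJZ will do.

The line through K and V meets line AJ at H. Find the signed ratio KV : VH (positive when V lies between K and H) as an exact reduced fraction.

KV:VH = 38/5

Assign S = (0, 0), K = (1, 0), J = (0, 1), Z = (4, -2) — the answer is frame-independent, so this choice is without loss of generality.
1. T lies on line KZ with KT:TZ = 4:3 ⇒ T = (19/7, -8/7)
2. A lies on line TZ with TA:AZ = 5:2 ⇒ A = (178/49, -86/49)
3. V is the centroid of triangle TAJ ⇒ V = (311/147, -31/49)
line KV meets AJ at H = (6319/2793, -1333/1862)
V = K + t·(H−K) with t = 38/43, so KV:VH = 38/43:5/43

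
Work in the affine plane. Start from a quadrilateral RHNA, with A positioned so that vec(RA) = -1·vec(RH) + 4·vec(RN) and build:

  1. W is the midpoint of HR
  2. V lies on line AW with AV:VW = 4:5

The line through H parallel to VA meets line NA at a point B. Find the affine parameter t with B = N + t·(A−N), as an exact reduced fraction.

t = 5

Assign R = (0, 0), H = (1, 0), N = (0, 1), A = (-1, 4) — the answer is frame-independent, so this choice is without loss of generality.
1. W is the midpoint of HR ⇒ W = (1/2, 0)
2. V lies on line AW with AV:VW = 4:5 ⇒ V = (-1/3, 20/9)
through H parallel to VA: direction (-2/3, 16/9); meets NA at B = (-5, 16)
B = N + t·(A−N) with t = 5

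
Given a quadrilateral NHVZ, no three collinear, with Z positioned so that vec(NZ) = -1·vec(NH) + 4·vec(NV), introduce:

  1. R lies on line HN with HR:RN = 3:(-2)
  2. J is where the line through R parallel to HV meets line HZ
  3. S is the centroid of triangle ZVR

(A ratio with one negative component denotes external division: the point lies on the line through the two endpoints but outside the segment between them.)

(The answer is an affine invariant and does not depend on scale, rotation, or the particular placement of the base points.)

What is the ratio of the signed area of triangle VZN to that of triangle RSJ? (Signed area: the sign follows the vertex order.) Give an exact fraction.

[VZN]:[RSJ] = -1/16

Work in coordinates with N = (0, 0), H = (1, 0), V = (0, 1), Z = (-1, 4).
1. R lies on line HN with HR:RN = 3:(-2) ⇒ R = (-2, 0)
2. J is where the line through R parallel to HV meets line HZ ⇒ J = (4, -6)
3. S is the centroid of triangle ZVR ⇒ S = (-1, 5/3)
2·[VZN] = 1, 2·[RSJ] = -16
[VZN]:[RSJ] = 1:-16 = -1/16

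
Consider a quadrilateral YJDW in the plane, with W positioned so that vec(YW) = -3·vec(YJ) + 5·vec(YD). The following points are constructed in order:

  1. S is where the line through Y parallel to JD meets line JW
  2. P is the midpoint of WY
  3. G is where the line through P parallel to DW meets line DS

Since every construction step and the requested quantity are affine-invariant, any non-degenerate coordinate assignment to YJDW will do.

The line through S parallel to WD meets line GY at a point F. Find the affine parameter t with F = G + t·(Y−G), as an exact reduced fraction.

Assign Y = (0, 0), J = (1, 0), D = (0, 1), W = (-3, 5) — the answer is frame-independent, so this choice is without loss of generality.
1. S is where the line through Y parallel to JD meets line JW ⇒ S = (5, -5)
2. P is the midpoint of WY ⇒ P = (-3/2, 5/2)
3. G is where the line through P parallel to DW meets line DS ⇒ G = (-15/4, 11/2)
through S parallel to WD: direction (3, -4); meets GY at F = (-25/2, 55/3)
F = G + t·(Y−G) with t = -7/3

t = -7/3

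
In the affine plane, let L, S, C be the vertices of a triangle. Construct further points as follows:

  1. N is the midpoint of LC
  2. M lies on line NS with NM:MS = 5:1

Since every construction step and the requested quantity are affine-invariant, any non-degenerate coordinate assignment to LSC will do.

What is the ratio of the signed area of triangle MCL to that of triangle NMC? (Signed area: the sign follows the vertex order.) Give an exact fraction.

[MCL]:[NMC] = 2

Choose coordinates L = (0, 0), S = (1, 0), C = (0, 1).
1. N is the midpoint of LC ⇒ N = (0, 1/2)
2. M lies on line NS with NM:MS = 5:1 ⇒ M = (5/6, 1/12)
2·[MCL] = 5/6, 2·[NMC] = 5/12
[MCL]:[NMC] = 5/6:5/12 = 2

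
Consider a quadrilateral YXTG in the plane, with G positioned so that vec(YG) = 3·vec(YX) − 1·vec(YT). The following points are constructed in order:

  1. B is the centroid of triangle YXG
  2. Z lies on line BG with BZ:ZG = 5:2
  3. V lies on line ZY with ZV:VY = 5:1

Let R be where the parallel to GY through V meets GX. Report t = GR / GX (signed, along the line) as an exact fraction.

Work in coordinates with Y = (0, 0), X = (1, 0), T = (0, 1), G = (3, -1).
1. B is the centroid of triangle YXG ⇒ B = (4/3, -1/3)
2. Z lies on line BG with BZ:ZG = 5:2 ⇒ Z = (53/21, -17/21)
3. V lies on line ZY with ZV:VY = 5:1 ⇒ V = (53/126, -17/126)
through V parallel to GY: direction (-3, 1); meets GX at R = (187/63, -62/63)
R = G + t·(X−G) with t = 1/63

t = 1/63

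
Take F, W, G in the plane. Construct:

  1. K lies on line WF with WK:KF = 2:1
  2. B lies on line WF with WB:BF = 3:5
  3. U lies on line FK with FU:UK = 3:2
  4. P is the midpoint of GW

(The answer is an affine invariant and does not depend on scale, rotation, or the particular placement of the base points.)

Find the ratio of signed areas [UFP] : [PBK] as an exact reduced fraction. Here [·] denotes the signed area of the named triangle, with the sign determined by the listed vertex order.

Set F = (0, 0), W = (1, 0), G = (0, 1); any affine frame gives the same invariant.
1. K lies on line WF with WK:KF = 2:1 ⇒ K = (1/3, 0)
2. B lies on line WF with WB:BF = 3:5 ⇒ B = (5/8, 0)
3. U lies on line FK with FU:UK = 3:2 ⇒ U = (1/5, 0)
4. P is the midpoint of GW ⇒ P = (1/2, 1/2)
2·[UFP] = -1/10, 2·[PBK] = -7/48
[UFP]:[PBK] = -1/10:-7/48 = 24/35

[UFP]:[PBK] = 24/35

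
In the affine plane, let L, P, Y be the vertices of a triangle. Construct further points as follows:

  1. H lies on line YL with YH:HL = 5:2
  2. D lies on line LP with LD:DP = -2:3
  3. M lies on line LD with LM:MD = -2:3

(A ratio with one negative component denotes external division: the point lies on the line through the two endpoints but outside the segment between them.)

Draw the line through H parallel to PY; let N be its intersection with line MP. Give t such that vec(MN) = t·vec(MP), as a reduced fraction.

t = 26/21

Work in coordinates with L = (0, 0), P = (1, 0), Y = (0, 1).
1. H lies on line YL with YH:HL = 5:2 ⇒ H = (0, 2/7)
2. D lies on line LP with LD:DP = -2:3 ⇒ D = (-2, 0)
3. M lies on line LD with LM:MD = -2:3 ⇒ M = (4, 0)
through H parallel to PY: direction (-1, 1); meets MP at N = (2/7, 0)
N = M + t·(P−M) with t = 26/21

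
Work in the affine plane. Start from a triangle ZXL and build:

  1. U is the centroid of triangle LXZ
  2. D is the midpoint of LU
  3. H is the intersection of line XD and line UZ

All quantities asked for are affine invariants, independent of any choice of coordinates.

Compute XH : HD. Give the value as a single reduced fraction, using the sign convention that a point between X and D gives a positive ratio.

Set Z = (0, 0), X = (1, 0), L = (0, 1); any affine frame gives the same invariant.
1. U is the centroid of triangle LXZ ⇒ U = (1/3, 1/3)
2. D is the midpoint of LU ⇒ D = (1/6, 2/3)
3. H is the intersection of line XD and line UZ ⇒ H = (4/9, 4/9)
H = X + t·(D−X) with t = 2/3, so XH:HD = t:(1−t) = 2/3:1/3

XH:HD = 2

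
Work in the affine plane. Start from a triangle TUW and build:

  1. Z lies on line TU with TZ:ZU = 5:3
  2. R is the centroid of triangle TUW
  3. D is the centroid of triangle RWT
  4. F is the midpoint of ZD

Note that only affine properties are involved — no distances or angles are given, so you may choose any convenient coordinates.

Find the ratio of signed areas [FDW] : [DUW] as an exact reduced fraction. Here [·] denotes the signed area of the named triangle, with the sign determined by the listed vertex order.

[FDW]:[DUW] = -17/64

Set T = (0, 0), U = (1, 0), W = (0, 1); any affine frame gives the same invariant.
1. Z lies on line TU with TZ:ZU = 5:3 ⇒ Z = (5/8, 0)
2. R is the centroid of triangle TUW ⇒ R = (1/3, 1/3)
3. D is the centroid of triangle RWT ⇒ D = (1/9, 4/9)
4. F is the midpoint of ZD ⇒ F = (53/144, 2/9)
2·[FDW] = -17/144, 2·[DUW] = 4/9
[FDW]:[DUW] = -17/144:4/9 = -17/64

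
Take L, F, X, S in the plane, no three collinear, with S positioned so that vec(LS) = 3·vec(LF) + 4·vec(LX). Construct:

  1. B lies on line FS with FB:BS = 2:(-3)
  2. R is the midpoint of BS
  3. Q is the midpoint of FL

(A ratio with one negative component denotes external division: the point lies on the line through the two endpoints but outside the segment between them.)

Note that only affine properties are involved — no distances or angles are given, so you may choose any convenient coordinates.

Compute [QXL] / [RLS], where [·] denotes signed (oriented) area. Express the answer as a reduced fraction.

Work in coordinates with L = (0, 0), F = (1, 0), X = (0, 1), S = (3, 4).
1. B lies on line FS with FB:BS = 2:(-3) ⇒ B = (-3, -8)
2. R is the midpoint of BS ⇒ R = (0, -2)
3. Q is the midpoint of FL ⇒ Q = (1/2, 0)
2·[QXL] = 1/2, 2·[RLS] = -6
[QXL]:[RLS] = 1/2:-6 = -1/12

[QXL]:[RLS] = -1/12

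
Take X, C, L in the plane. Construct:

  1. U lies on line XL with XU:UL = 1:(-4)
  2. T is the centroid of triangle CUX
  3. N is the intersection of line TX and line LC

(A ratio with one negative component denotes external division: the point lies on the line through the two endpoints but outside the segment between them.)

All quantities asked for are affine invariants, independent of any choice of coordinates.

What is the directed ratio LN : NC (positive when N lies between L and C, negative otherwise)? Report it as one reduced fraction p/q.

Set X = (0, 0), C = (1, 0), L = (0, 1); any affine frame gives the same invariant.
1. U lies on line XL with XU:UL = 1:(-4) ⇒ U = (0, -1/3)
2. T is the centroid of triangle CUX ⇒ T = (1/3, -1/9)
3. N is the intersection of line TX and line LC ⇒ N = (3/2, -1/2)
N = L + t·(C−L) with t = 3/2, so LN:NC = t:(1−t) = 3/2:-1/2

LN:NC = -3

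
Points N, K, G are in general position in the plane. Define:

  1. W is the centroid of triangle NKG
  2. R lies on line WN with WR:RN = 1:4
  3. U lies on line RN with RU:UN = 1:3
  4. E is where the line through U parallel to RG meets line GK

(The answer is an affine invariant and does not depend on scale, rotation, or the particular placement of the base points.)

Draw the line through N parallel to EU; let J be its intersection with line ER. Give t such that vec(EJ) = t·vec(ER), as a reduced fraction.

t = -3

Assign N = (0, 0), K = (1, 0), G = (0, 1) — the answer is frame-independent, so this choice is without loss of generality.
1. W is the centroid of triangle NKG ⇒ W = (1/3, 1/3)
2. R lies on line WN with WR:RN = 1:4 ⇒ R = (4/15, 4/15)
3. U lies on line RN with RU:UN = 1:3 ⇒ U = (1/5, 1/5)
4. E is where the line through U parallel to RG meets line GK ⇒ E = (-1/7, 8/7)
through N parallel to EU: direction (12/35, -33/35); meets ER at J = (-48/35, 132/35)
J = E + t·(R−E) with t = -3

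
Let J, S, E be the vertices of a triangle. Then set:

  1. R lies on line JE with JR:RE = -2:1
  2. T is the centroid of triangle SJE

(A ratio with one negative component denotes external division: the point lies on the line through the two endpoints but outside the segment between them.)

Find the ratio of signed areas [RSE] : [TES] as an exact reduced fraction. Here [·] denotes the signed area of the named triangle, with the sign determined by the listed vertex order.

Work in coordinates with J = (0, 0), S = (1, 0), E = (0, 1).
1. R lies on line JE with JR:RE = -2:1 ⇒ R = (0, 2)
2. T is the centroid of triangle SJE ⇒ T = (1/3, 1/3)
2·[RSE] = -1, 2·[TES] = -1/3
[RSE]:[TES] = -1:-1/3 = 3

[RSE]:[TES] = 3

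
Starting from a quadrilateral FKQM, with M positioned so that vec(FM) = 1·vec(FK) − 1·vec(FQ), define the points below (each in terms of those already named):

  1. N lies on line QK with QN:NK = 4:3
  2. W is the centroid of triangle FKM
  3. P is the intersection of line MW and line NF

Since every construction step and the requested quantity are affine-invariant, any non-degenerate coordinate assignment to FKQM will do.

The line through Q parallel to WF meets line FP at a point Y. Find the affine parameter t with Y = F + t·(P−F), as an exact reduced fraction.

t = 11/5

Assign F = (0, 0), K = (1, 0), Q = (0, 1), M = (1, -1) — the answer is frame-independent, so this choice is without loss of generality.
1. N lies on line QK with QN:NK = 4:3 ⇒ N = (4/7, 3/7)
2. W is the centroid of triangle FKM ⇒ W = (2/3, -1/3)
3. P is the intersection of line MW and line NF ⇒ P = (4/11, 3/11)
through Q parallel to WF: direction (-2/3, 1/3); meets FP at Y = (4/5, 3/5)
Y = F + t·(P−F) with t = 11/5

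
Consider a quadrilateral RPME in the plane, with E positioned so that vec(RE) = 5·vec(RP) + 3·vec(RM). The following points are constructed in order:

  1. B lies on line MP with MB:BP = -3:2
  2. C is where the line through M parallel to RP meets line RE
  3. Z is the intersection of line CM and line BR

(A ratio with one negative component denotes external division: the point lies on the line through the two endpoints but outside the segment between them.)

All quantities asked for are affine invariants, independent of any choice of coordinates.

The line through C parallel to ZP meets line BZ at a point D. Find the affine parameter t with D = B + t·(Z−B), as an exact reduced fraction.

Choose coordinates R = (0, 0), P = (1, 0), M = (0, 1), E = (5, 3).
1. B lies on line MP with MB:BP = -3:2 ⇒ B = (3, -2)
2. C is where the line through M parallel to RP meets line RE ⇒ C = (5/3, 1)
3. Z is the intersection of line CM and line BR ⇒ Z = (-3/2, 1)
through C parallel to ZP: direction (5/2, -1); meets BZ at D = (-25/4, 25/6)
D = B + t·(Z−B) with t = 37/18

t = 37/18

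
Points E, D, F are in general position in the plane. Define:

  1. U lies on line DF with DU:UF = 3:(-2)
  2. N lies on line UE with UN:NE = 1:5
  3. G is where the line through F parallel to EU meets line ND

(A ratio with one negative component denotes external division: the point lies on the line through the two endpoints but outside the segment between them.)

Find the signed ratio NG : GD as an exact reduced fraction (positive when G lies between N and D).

NG:GD = 2

Choose coordinates E = (0, 0), D = (1, 0), F = (0, 1).
1. U lies on line DF with DU:UF = 3:(-2) ⇒ U = (-2, 3)
2. N lies on line UE with UN:NE = 1:5 ⇒ N = (-5/3, 5/2)
3. G is where the line through F parallel to EU meets line ND ⇒ G = (1/9, 5/6)
G = N + t·(D−N) with t = 2/3, so NG:GD = t:(1−t) = 2/3:1/3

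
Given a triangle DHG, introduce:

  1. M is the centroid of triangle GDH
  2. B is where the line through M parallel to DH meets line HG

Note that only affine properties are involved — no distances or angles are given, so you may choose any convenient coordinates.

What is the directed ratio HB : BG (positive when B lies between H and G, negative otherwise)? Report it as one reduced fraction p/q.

Assign D = (0, 0), H = (1, 0), G = (0, 1) — the answer is frame-independent, so this choice is without loss of generality.
1. M is the centroid of triangle GDH ⇒ M = (1/3, 1/3)
2. B is where the line through M parallel to DH meets line HG ⇒ B = (2/3, 1/3)
B = H + t·(G−H) with t = 1/3, so HB:BG = t:(1−t) = 1/3:2/3

HB:BG = 1/2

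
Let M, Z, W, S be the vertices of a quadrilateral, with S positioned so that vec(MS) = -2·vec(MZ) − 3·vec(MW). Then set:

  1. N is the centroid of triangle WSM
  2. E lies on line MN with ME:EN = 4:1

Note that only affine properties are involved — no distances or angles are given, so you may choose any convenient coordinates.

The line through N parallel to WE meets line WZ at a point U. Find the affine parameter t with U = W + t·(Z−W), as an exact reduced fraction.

t = -2/31

Assign M = (0, 0), Z = (1, 0), W = (0, 1), S = (-2, -3) — the answer is frame-independent, so this choice is without loss of generality.
1. N is the centroid of triangle WSM ⇒ N = (-2/3, -2/3)
2. E lies on line MN with ME:EN = 4:1 ⇒ E = (-8/15, -8/15)
through N parallel to WE: direction (-8/15, -23/15); meets WZ at U = (-2/31, 33/31)
U = W + t·(Z−W) with t = -2/31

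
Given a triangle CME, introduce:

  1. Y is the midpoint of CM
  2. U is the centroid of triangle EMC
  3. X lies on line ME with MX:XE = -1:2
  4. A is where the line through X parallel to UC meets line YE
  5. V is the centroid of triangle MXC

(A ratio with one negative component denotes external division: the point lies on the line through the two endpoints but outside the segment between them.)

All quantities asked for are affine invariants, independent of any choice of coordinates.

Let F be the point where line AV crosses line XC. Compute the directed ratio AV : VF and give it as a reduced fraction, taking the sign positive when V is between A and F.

AV:VF = -7

Choose coordinates C = (0, 0), M = (1, 0), E = (0, 1).
1. Y is the midpoint of CM ⇒ Y = (1/2, 0)
2. U is the centroid of triangle EMC ⇒ U = (1/3, 1/3)
3. X lies on line ME with MX:XE = -1:2 ⇒ X = (2, -1)
4. A is where the line through X parallel to UC meets line YE ⇒ A = (4/3, -5/3)
5. V is the centroid of triangle MXC ⇒ V = (1, -1/3)
line AV meets XC at F = (22/21, -11/21)
V = A + t·(F−A) with t = 7/6, so AV:VF = 7/6:-1/6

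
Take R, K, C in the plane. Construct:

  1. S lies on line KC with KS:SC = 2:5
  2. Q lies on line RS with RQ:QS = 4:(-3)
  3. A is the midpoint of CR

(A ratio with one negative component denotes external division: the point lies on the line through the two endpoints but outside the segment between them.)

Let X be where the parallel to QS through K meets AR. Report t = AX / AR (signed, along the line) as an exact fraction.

Work in coordinates with R = (0, 0), K = (1, 0), C = (0, 1).
1. S lies on line KC with KS:SC = 2:5 ⇒ S = (5/7, 2/7)
2. Q lies on line RS with RQ:QS = 4:(-3) ⇒ Q = (20/7, 8/7)
3. A is the midpoint of CR ⇒ A = (0, 1/2)
through K parallel to QS: direction (-15/7, -6/7); meets AR at X = (0, -2/5)
X = A + t·(R−A) with t = 9/5

t = 9/5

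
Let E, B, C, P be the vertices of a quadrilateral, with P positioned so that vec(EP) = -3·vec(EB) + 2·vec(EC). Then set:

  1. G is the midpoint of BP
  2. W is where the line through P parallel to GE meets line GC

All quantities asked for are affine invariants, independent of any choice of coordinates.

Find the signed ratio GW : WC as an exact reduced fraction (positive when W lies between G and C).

Work in coordinates with E = (0, 0), B = (1, 0), C = (0, 1), P = (-3, 2).
1. G is the midpoint of BP ⇒ G = (-1, 1)
2. W is where the line through P parallel to GE meets line GC ⇒ W = (-2, 1)
W = G + t·(C−G) with t = -1, so GW:WC = t:(1−t) = -1:2

GW:WC = -1/2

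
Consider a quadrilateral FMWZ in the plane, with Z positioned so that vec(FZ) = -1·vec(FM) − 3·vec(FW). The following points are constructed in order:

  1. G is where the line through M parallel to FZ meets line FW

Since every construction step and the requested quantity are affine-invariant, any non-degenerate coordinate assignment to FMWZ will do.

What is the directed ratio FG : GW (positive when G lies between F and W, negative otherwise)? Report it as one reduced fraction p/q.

Choose coordinates F = (0, 0), M = (1, 0), W = (0, 1), Z = (-1, -3).
1. G is where the line through M parallel to FZ meets line FW ⇒ G = (0, -3)
G = F + t·(W−F) with t = -3, so FG:GW = t:(1−t) = -3:4

FG:GW = -3/4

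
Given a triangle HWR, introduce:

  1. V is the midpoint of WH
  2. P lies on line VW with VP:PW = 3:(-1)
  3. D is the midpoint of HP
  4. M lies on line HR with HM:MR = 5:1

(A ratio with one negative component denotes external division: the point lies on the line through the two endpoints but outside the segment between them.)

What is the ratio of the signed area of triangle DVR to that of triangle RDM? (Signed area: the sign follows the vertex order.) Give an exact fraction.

[DVR]:[RDM] = 6/5

Work in coordinates with H = (0, 0), W = (1, 0), R = (0, 1).
1. V is the midpoint of WH ⇒ V = (1/2, 0)
2. P lies on line VW with VP:PW = 3:(-1) ⇒ P = (5/4, 0)
3. D is the midpoint of HP ⇒ D = (5/8, 0)
4. M lies on line HR with HM:MR = 5:1 ⇒ M = (0, 5/6)
2·[DVR] = -1/8, 2·[RDM] = -5/48
[DVR]:[RDM] = -1/8:-5/48 = 6/5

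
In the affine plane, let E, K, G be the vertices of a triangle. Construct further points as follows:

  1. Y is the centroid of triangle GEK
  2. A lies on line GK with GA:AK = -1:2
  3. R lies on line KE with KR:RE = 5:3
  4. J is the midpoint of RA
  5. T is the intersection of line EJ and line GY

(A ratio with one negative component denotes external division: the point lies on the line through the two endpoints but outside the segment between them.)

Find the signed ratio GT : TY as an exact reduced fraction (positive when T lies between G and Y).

GT:TY = -5/7

Set E = (0, 0), K = (1, 0), G = (0, 1); any affine frame gives the same invariant.
1. Y is the centroid of triangle GEK ⇒ Y = (1/3, 1/3)
2. A lies on line GK with GA:AK = -1:2 ⇒ A = (-1, 2)
3. R lies on line KE with KR:RE = 5:3 ⇒ R = (3/8, 0)
4. J is the midpoint of RA ⇒ J = (-5/16, 1)
5. T is the intersection of line EJ and line GY ⇒ T = (-5/6, 8/3)
T = G + t·(Y−G) with t = -5/2, so GT:TY = t:(1−t) = -5/2:7/2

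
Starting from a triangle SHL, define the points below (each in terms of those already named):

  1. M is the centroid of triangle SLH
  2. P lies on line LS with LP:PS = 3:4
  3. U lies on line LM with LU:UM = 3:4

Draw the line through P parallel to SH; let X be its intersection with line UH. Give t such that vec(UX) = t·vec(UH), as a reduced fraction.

t = 1/5

Set S = (0, 0), H = (1, 0), L = (0, 1); any affine frame gives the same invariant.
1. M is the centroid of triangle SLH ⇒ M = (1/3, 1/3)
2. P lies on line LS with LP:PS = 3:4 ⇒ P = (0, 4/7)
3. U lies on line LM with LU:UM = 3:4 ⇒ U = (1/7, 5/7)
through P parallel to SH: direction (1, 0); meets UH at X = (11/35, 4/7)
X = U + t·(H−U) with t = 1/5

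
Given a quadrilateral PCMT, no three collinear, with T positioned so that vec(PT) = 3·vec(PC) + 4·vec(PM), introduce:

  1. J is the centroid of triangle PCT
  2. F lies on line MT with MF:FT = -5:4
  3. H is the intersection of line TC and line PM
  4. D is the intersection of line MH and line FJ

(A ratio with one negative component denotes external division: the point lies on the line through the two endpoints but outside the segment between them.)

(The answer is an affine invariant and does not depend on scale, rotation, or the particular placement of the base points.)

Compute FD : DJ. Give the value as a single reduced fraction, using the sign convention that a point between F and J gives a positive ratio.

Choose coordinates P = (0, 0), C = (1, 0), M = (0, 1), T = (3, 4).
1. J is the centroid of triangle PCT ⇒ J = (4/3, 4/3)
2. F lies on line MT with MF:FT = -5:4 ⇒ F = (15, 16)
3. H is the intersection of line TC and line PM ⇒ H = (0, -2)
4. D is the intersection of line MH and line FJ ⇒ D = (0, -4/41)
D = F + t·(J−F) with t = 45/41, so FD:DJ = t:(1−t) = 45/41:-4/41

FD:DJ = -45/4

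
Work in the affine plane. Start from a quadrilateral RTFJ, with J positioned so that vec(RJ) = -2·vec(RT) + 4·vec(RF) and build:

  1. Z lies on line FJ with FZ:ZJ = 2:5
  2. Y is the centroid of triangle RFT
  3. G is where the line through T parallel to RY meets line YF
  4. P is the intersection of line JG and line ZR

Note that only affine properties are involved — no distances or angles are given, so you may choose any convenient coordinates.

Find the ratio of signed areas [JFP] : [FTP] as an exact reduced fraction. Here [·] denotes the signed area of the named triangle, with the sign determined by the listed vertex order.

Set R = (0, 0), T = (1, 0), F = (0, 1), J = (-2, 4); any affine frame gives the same invariant.
1. Z lies on line FJ with FZ:ZJ = 2:5 ⇒ Z = (-4/7, 13/7)
2. Y is the centroid of triangle RFT ⇒ Y = (1/3, 1/3)
3. G is where the line through T parallel to RY meets line YF ⇒ G = (2/3, -1/3)
4. P is the intersection of line JG and line ZR ⇒ P = (-6/13, 3/2)
2·[JFP] = -5/13, 2·[FTP] = 1/26
[JFP]:[FTP] = -5/13:1/26 = -10

[JFP]:[FTP] = -10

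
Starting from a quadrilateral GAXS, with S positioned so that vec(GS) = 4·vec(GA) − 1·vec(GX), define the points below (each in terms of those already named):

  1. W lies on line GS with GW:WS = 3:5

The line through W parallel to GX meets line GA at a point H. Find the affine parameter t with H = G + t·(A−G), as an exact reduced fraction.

t = 3/2

Work in coordinates with G = (0, 0), A = (1, 0), X = (0, 1), S = (4, -1).
1. W lies on line GS with GW:WS = 3:5 ⇒ W = (3/2, -3/8)
through W parallel to GX: direction (0, 1); meets GA at H = (3/2, 0)
H = G + t·(A−G) with t = 3/2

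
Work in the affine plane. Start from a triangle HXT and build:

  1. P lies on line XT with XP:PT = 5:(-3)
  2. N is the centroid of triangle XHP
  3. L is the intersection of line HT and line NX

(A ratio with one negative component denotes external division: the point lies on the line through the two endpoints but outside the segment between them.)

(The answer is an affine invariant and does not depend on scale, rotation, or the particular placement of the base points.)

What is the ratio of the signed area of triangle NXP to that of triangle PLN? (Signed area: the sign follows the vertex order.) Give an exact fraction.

Assign H = (0, 0), X = (1, 0), T = (0, 1) — the answer is frame-independent, so this choice is without loss of generality.
1. P lies on line XT with XP:PT = 5:(-3) ⇒ P = (-3/2, 5/2)
2. N is the centroid of triangle XHP ⇒ N = (-1/6, 5/6)
3. L is the intersection of line HT and line NX ⇒ L = (0, 5/7)
2·[NXP] = 5/6, 2·[PLN] = -5/42
[NXP]:[PLN] = 5/6:-5/42 = -7

[NXP]:[PLN] = -7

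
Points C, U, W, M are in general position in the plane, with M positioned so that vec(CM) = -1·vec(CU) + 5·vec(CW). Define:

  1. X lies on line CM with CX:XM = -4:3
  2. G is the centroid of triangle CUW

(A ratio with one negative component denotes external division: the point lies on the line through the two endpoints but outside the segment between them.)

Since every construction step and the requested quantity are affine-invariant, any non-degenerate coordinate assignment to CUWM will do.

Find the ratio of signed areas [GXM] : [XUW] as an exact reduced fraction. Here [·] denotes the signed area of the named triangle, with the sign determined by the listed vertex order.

Assign C = (0, 0), U = (1, 0), W = (0, 1), M = (-1, 5) — the answer is frame-independent, so this choice is without loss of generality.
1. X lies on line CM with CX:XM = -4:3 ⇒ X = (-4, 20)
2. G is the centroid of triangle CUW ⇒ G = (1/3, 1/3)
2·[GXM] = 6, 2·[XUW] = -15
[GXM]:[XUW] = 6:-15 = -2/5

[GXM]:[XUW] = -2/5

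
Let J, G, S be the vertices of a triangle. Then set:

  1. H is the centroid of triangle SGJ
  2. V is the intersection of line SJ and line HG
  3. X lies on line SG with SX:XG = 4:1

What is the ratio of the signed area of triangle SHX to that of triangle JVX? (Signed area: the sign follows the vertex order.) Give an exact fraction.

Assign J = (0, 0), G = (1, 0), S = (0, 1) — the answer is frame-independent, so this choice is without loss of generality.
1. H is the centroid of triangle SGJ ⇒ H = (1/3, 1/3)
2. V is the intersection of line SJ and line HG ⇒ V = (0, 1/2)
3. X lies on line SG with SX:XG = 4:1 ⇒ X = (4/5, 1/5)
2·[SHX] = 4/15, 2·[JVX] = -2/5
[SHX]:[JVX] = 4/15:-2/5 = -2/3

[SHX]:[JVX] = -2/3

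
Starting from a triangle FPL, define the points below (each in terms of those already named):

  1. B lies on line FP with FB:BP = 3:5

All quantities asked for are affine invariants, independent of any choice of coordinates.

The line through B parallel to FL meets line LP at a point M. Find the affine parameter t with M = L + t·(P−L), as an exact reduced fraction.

Assign F = (0, 0), P = (1, 0), L = (0, 1) — the answer is frame-independent, so this choice is without loss of generality.
1. B lies on line FP with FB:BP = 3:5 ⇒ B = (3/8, 0)
through B parallel to FL: direction (0, 1); meets LP at M = (3/8, 5/8)
M = L + t·(P−L) with t = 3/8

t = 3/8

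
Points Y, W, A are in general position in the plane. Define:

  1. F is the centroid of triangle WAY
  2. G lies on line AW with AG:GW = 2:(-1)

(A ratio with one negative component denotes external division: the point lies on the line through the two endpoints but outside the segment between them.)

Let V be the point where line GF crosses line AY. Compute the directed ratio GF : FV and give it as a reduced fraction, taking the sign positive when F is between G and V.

Work in coordinates with Y = (0, 0), W = (1, 0), A = (0, 1).
1. F is the centroid of triangle WAY ⇒ F = (1/3, 1/3)
2. G lies on line AW with AG:GW = 2:(-1) ⇒ G = (2, -1)
line GF meets AY at V = (0, 3/5)
F = G + t·(V−G) with t = 5/6, so GF:FV = 5/6:1/6

GF:FV = 5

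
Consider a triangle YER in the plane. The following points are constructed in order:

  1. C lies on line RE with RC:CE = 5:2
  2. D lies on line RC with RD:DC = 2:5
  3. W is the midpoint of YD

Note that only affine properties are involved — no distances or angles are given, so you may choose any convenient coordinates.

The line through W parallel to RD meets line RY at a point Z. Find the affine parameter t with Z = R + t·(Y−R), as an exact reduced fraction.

t = 1/2

Set Y = (0, 0), E = (1, 0), R = (0, 1); any affine frame gives the same invariant.
1. C lies on line RE with RC:CE = 5:2 ⇒ C = (5/7, 2/7)
2. D lies on line RC with RD:DC = 2:5 ⇒ D = (10/49, 39/49)
3. W is the midpoint of YD ⇒ W = (5/49, 39/98)
through W parallel to RD: direction (10/49, -10/49); meets RY at Z = (0, 1/2)
Z = R + t·(Y−R) with t = 1/2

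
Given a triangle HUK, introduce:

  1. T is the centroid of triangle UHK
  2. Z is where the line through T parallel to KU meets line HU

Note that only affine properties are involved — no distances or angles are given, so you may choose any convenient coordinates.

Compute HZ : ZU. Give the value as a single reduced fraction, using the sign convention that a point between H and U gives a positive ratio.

Set H = (0, 0), U = (1, 0), K = (0, 1); any affine frame gives the same invariant.
1. T is the centroid of triangle UHK ⇒ T = (1/3, 1/3)
2. Z is where the line through T parallel to KU meets line HU ⇒ Z = (2/3, 0)
Z = H + t·(U−H) with t = 2/3, so HZ:ZU = t:(1−t) = 2/3:1/3

HZ:ZU = 2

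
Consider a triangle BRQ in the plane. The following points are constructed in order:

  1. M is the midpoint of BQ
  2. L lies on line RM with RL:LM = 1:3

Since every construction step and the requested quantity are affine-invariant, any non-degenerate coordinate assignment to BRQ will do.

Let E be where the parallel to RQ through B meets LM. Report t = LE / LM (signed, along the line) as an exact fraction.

Set B = (0, 0), R = (1, 0), Q = (0, 1); any affine frame gives the same invariant.
1. M is the midpoint of BQ ⇒ M = (0, 1/2)
2. L lies on line RM with RL:LM = 1:3 ⇒ L = (3/4, 1/8)
through B parallel to RQ: direction (-1, 1); meets LM at E = (-1, 1)
E = L + t·(M−L) with t = 7/3

t = 7/3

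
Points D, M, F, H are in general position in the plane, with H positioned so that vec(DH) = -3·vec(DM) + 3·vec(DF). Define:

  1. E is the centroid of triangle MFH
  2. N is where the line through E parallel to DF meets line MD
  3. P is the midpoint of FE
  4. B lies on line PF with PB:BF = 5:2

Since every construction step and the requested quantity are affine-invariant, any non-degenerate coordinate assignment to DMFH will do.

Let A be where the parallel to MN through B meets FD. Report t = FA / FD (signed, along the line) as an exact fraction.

Choose coordinates D = (0, 0), M = (1, 0), F = (0, 1), H = (-3, 3).
1. E is the centroid of triangle MFH ⇒ E = (-2/3, 4/3)
2. N is where the line through E parallel to DF meets line MD ⇒ N = (-2/3, 0)
3. P is the midpoint of FE ⇒ P = (-1/3, 7/6)
4. B lies on line PF with PB:BF = 5:2 ⇒ B = (-2/21, 22/21)
through B parallel to MN: direction (-5/3, 0); meets FD at A = (0, 22/21)
A = F + t·(D−F) with t = -1/21

t = -1/21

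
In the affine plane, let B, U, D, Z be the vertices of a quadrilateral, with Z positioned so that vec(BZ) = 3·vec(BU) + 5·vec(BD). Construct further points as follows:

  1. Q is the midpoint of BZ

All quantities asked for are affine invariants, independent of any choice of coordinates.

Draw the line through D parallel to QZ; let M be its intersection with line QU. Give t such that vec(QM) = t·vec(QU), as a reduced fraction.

t = -3/5

Work in coordinates with B = (0, 0), U = (1, 0), D = (0, 1), Z = (3, 5).
1. Q is the midpoint of BZ ⇒ Q = (3/2, 5/2)
through D parallel to QZ: direction (3/2, 5/2); meets QU at M = (9/5, 4)
M = Q + t·(U−Q) with t = -3/5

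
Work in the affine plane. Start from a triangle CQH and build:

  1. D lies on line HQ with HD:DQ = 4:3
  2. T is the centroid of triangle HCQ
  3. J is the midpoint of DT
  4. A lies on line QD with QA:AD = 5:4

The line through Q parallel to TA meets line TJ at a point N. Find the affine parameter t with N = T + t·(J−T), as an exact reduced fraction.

t = -5/2

Choose coordinates C = (0, 0), Q = (1, 0), H = (0, 1).
1. D lies on line HQ with HD:DQ = 4:3 ⇒ D = (4/7, 3/7)
2. T is the centroid of triangle HCQ ⇒ T = (1/3, 1/3)
3. J is the midpoint of DT ⇒ J = (19/42, 8/21)
4. A lies on line QD with QA:AD = 5:4 ⇒ A = (16/21, 5/21)
through Q parallel to TA: direction (3/7, -2/21); meets TJ at N = (1/28, 3/14)
N = T + t·(J−T) with t = -5/2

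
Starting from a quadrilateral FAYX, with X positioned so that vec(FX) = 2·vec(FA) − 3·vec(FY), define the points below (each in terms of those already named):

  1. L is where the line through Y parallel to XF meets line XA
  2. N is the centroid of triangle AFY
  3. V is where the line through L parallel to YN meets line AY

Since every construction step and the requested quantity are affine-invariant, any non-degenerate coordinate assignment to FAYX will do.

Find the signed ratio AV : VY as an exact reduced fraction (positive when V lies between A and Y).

Assign F = (0, 0), A = (1, 0), Y = (0, 1), X = (2, -3) — the answer is frame-independent, so this choice is without loss of generality.
1. L is where the line through Y parallel to XF meets line XA ⇒ L = (4/3, -1)
2. N is the centroid of triangle AFY ⇒ N = (1/3, 1/3)
3. V is where the line through L parallel to YN meets line AY ⇒ V = (2/3, 1/3)
V = A + t·(Y−A) with t = 1/3, so AV:VY = t:(1−t) = 1/3:2/3

AV:VY = 1/2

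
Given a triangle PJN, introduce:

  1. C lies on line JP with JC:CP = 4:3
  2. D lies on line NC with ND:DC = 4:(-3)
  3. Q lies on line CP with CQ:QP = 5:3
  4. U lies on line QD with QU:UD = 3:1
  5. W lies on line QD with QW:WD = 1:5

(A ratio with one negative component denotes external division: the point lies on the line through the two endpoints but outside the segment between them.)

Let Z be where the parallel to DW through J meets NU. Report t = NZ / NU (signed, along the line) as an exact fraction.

Set P = (0, 0), J = (1, 0), N = (0, 1); any affine frame gives the same invariant.
1. C lies on line JP with JC:CP = 4:3 ⇒ C = (3/7, 0)
2. D lies on line NC with ND:DC = 4:(-3) ⇒ D = (12/7, -3)
3. Q lies on line CP with CQ:QP = 5:3 ⇒ Q = (9/56, 0)
4. U lies on line QD with QU:UD = 3:1 ⇒ U = (297/224, -9/4)
5. W lies on line QD with QW:WD = 1:5 ⇒ W = (47/112, -1/2)
through J parallel to DW: direction (-145/112, 5/2); meets NU at Z = (-8019/4480, 431/80)
Z = N + t·(U−N) with t = -27/20

t = -27/20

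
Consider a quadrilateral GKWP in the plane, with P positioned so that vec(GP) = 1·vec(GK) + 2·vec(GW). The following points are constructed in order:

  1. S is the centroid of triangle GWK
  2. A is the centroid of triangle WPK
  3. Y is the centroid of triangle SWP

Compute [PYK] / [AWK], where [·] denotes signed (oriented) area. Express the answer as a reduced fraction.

[PYK]:[AWK] = 5/3

Choose coordinates G = (0, 0), K = (1, 0), W = (0, 1), P = (1, 2).
1. S is the centroid of triangle GWK ⇒ S = (1/3, 1/3)
2. A is the centroid of triangle WPK ⇒ A = (2/3, 1)
3. Y is the centroid of triangle SWP ⇒ Y = (4/9, 10/9)
2·[PYK] = 10/9, 2·[AWK] = 2/3
[PYK]:[AWK] = 10/9:2/3 = 5/3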